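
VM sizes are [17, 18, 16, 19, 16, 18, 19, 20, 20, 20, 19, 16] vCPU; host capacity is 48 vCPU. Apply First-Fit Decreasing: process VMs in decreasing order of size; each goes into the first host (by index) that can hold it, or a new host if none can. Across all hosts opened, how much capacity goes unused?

Sorted descending: 20, 20, 20, 19, 19, 19, 18, 18, 17, 16, 16, 16.
host 1: place 20 vCPU, 28 vCPU left
host 1: place 20 vCPU, 8 vCPU left
host 2: place 20 vCPU, 28 vCPU left
host 2: place 19 vCPU, 9 vCPU left
host 3: place 19 vCPU, 29 vCPU left
host 3: place 19 vCPU, 10 vCPU left
host 4: place 18 vCPU, 30 vCPU left
host 4: place 18 vCPU, 12 vCPU left
host 5: place 17 vCPU, 31 vCPU left
host 5: place 16 vCPU, 15 vCPU left
host 6: place 16 vCPU, 32 vCPU left
host 6: place 16 vCPU, 16 vCPU left
6 hosts × 48 vCPU = 288 vCPU; used 218 vCPU; unused 70 vCPU.

70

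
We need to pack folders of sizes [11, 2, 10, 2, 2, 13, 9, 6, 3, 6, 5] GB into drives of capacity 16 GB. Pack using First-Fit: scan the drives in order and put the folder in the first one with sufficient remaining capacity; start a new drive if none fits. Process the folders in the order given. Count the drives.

5

Put 11 GB in drive 1; 5 GB remain.
Put 2 GB in drive 1; 3 GB remain.
Put 10 GB in drive 2; 6 GB remain.
Put 2 GB in drive 1; 1 GB remain.
Put 2 GB in drive 2; 4 GB remain.
Put 13 GB in drive 3; 3 GB remain.
Put 9 GB in drive 4; 7 GB remain.
Put 6 GB in drive 4; 1 GB remain.
Put 3 GB in drive 2; 1 GB remain.
Put 6 GB in drive 5; 10 GB remain.
Put 5 GB in drive 5; 5 GB remain.
Final drives: [11,2,2] [10,2,3] [13] [9,6] [6,5].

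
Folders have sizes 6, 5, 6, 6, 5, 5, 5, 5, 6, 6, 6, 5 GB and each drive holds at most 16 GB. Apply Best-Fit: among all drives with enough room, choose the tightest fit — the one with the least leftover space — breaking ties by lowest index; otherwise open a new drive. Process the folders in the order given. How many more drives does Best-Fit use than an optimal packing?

0

Best-Fit: [6,5,5] [6,6] [5,5,5] [6,6] [6,5] → 5 drives.
Total size 66 GB; any packing needs at least ⌈66/16⌉ = 5 drives.
So 5 is already optimal.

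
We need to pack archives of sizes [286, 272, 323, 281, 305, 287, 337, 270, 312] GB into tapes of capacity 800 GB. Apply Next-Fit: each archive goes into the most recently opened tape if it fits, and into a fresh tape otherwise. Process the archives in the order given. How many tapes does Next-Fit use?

5

tape 1: place 286 GB, 514 GB left
tape 1: place 272 GB, 242 GB left
tape 2: place 323 GB, 477 GB left
tape 2: place 281 GB, 196 GB left
tape 3: place 305 GB, 495 GB left
tape 3: place 287 GB, 208 GB left
tape 4: place 337 GB, 463 GB left
tape 4: place 270 GB, 193 GB left
tape 5: place 312 GB, 488 GB left
Final tapes: [286,272] [323,281] [305,287] [337,270] [312].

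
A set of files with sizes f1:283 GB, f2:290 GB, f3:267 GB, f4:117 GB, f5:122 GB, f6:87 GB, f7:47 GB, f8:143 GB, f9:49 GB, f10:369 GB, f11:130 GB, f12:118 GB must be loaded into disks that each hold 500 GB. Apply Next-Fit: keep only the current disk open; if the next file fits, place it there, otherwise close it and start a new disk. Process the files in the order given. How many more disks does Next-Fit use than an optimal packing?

1

Next-Fit: [283] [290] [267,117] [122,87,47,143,49] [369,130] [118] → 6 disks.
Total size 2022 GB; any packing needs at least ⌈2022/500⌉ = 5 disks.
An optimal packing achieves that bound: [369,130] [290,143,49] [283,122,87] [267,118,47] [117] → 5 disks.
Excess: 6 − 5 = 1.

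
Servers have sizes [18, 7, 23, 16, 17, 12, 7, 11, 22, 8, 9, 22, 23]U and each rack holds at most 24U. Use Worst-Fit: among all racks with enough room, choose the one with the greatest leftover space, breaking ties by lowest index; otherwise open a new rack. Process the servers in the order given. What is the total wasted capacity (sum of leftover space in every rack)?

45

18U → rack 1 (remaining 6U)
7U → rack 2 (remaining 17U)
23U → rack 3 (remaining 1U)
16U → rack 2 (remaining 1U)
17U → rack 4 (remaining 7U)
12U → rack 5 (remaining 12U)
7U → rack 5 (remaining 5U)
11U → rack 6 (remaining 13U)
22U → rack 7 (remaining 2U)
8U → rack 6 (remaining 5U)
9U → rack 8 (remaining 15U)
22U → rack 9 (remaining 2U)
23U → rack 10 (remaining 1U)
10 racks × 24U = 240U; used 195U; unused 45U.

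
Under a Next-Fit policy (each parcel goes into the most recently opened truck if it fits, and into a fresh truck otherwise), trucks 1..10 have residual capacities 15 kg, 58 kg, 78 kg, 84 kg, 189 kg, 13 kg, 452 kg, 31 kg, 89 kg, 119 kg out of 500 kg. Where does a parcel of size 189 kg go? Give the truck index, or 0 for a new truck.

0

Next-Fit only looks at truck 10, which has 119 kg free.
189 kg does not fit, so a new truck is opened.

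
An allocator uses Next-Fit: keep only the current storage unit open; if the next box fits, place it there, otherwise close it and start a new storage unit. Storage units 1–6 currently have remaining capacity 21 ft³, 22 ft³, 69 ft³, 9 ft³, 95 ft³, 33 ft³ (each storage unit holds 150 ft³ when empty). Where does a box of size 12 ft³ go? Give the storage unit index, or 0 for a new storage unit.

6

Next-Fit only looks at storage unit 6, which has 33 ft³ free.
12 ft³ fits there.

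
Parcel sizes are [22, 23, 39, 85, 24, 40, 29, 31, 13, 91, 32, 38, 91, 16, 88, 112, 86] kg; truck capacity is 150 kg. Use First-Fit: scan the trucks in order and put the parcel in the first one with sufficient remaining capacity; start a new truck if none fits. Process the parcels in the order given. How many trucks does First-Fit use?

truck 1: place 22 kg, 128 kg left
truck 1: place 23 kg, 105 kg left
truck 1: place 39 kg, 66 kg left
truck 2: place 85 kg, 65 kg left
truck 1: place 24 kg, 42 kg left
truck 1: place 40 kg, 2 kg left
truck 2: place 29 kg, 36 kg left
truck 2: place 31 kg, 5 kg left
truck 3: place 13 kg, 137 kg left
truck 3: place 91 kg, 46 kg left
truck 3: place 32 kg, 14 kg left
truck 4: place 38 kg, 112 kg left
truck 4: place 91 kg, 21 kg left
truck 4: place 16 kg, 5 kg left
truck 5: place 88 kg, 62 kg left
truck 6: place 112 kg, 38 kg left
truck 7: place 86 kg, 64 kg left
Final trucks: [22,23,39,24,40] [85,29,31] [13,91,32] [38,91,16] [88] [112] [86].

7 trucks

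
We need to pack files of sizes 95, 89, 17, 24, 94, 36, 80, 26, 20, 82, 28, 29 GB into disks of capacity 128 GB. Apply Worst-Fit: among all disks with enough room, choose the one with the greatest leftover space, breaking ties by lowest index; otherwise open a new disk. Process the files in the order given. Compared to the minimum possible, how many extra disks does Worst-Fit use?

1

Worst-Fit: [95,24] [89,17,20] [94,26] [36,80] [82,28] [29] → 6 disks.
Total size 620 GB; any packing needs at least ⌈620/128⌉ = 5 disks.
An optimal packing achieves that bound: [95,29] [94,28] [89,36] [82,26,20] [80,24,17] → 5 disks.
Excess: 6 − 5 = 1.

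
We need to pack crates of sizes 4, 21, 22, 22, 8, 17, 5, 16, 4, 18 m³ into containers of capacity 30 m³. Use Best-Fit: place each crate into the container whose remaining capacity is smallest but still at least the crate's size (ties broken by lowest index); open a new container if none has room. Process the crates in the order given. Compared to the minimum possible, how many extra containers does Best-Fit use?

Best-Fit: [4,21,5] [22,8] [22,4] [17] [16] [18] → 6 containers.
6 crates exceed 15 m³ (half the capacity), and no two of those can share a container, so at least 6 containers are needed.
So 6 is already optimal.

0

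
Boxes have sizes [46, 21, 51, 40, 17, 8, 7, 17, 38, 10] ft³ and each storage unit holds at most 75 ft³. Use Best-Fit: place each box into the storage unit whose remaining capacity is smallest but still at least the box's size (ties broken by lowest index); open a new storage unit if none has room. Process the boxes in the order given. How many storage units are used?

storage unit 1: place 46 ft³, 29 ft³ left
storage unit 1: place 21 ft³, 8 ft³ left
storage unit 2: place 51 ft³, 24 ft³ left
storage unit 3: place 40 ft³, 35 ft³ left
storage unit 2: place 17 ft³, 7 ft³ left
storage unit 1: place 8 ft³, 0 ft³ left
storage unit 2: place 7 ft³, 0 ft³ left
storage unit 3: place 17 ft³, 18 ft³ left
storage unit 4: place 38 ft³, 37 ft³ left
storage unit 3: place 10 ft³, 8 ft³ left

4 storage units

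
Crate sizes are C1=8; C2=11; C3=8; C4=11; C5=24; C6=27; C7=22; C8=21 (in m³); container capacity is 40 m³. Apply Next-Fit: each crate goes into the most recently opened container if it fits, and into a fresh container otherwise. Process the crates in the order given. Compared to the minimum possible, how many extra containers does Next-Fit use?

1

Next-Fit: [8,11,8,11] [24] [27] [22] [21] → 5 containers.
Total size 132 m³; any packing needs at least ⌈132/40⌉ = 4 containers.
An optimal packing achieves that bound: [27,11] [24,11] [22,8,8] [21] → 4 containers.
Excess: 5 − 4 = 1.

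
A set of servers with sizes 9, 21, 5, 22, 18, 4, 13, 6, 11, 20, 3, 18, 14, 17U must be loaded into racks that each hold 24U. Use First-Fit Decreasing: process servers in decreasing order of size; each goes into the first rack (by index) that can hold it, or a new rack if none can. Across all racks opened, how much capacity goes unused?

11

Sorted descending: 22, 21, 20, 18, 18, 17, 14, 13, 11, 9, 6, 5, 4, 3.
rack 1: place 22U, 2U left
rack 2: place 21U, 3U left
rack 3: place 20U, 4U left
rack 4: place 18U, 6U left
rack 5: place 18U, 6U left
rack 6: place 17U, 7U left
rack 7: place 14U, 10U left
rack 8: place 13U, 11U left
rack 8: place 11U, 0U left
rack 7: place 9U, 1U left
rack 4: place 6U, 0U left
rack 5: place 5U, 1U left
rack 3: place 4U, 0U left
rack 2: place 3U, 0U left
8 racks × 24U = 192U; used 181U; unused 11U.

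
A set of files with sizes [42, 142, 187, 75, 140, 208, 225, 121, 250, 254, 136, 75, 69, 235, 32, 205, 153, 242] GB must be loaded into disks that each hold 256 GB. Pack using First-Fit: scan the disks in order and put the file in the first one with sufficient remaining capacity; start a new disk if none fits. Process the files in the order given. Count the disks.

Put 42 GB in disk 1; 214 GB remain.
Put 142 GB in disk 1; 72 GB remain.
Put 187 GB in disk 2; 69 GB remain.
Put 75 GB in disk 3; 181 GB remain.
Put 140 GB in disk 3; 41 GB remain.
Put 208 GB in disk 4; 48 GB remain.
Put 225 GB in disk 5; 31 GB remain.
Put 121 GB in disk 6; 135 GB remain.
Put 250 GB in disk 7; 6 GB remain.
Put 254 GB in disk 8; 2 GB remain.
Put 136 GB in disk 9; 120 GB remain.
Put 75 GB in disk 6; 60 GB remain.
Put 69 GB in disk 1; 3 GB remain.
Put 235 GB in disk 10; 21 GB remain.
Put 32 GB in disk 2; 37 GB remain.
Put 205 GB in disk 11; 51 GB remain.
Put 153 GB in disk 12; 103 GB remain.
Put 242 GB in disk 13; 14 GB remain.

13 disks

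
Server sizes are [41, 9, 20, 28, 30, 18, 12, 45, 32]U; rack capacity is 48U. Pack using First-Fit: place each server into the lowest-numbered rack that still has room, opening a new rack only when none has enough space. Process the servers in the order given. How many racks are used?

41U → rack 1 (remaining 7U)
9U → rack 2 (remaining 39U)
20U → rack 2 (remaining 19U)
28U → rack 3 (remaining 20U)
30U → rack 4 (remaining 18U)
18U → rack 2 (remaining 1U)
12U → rack 3 (remaining 8U)
45U → rack 5 (remaining 3U)
32U → rack 6 (remaining 16U)
Final racks: [41] [9,20,18] [28,12] [30] [45] [32].

6 racks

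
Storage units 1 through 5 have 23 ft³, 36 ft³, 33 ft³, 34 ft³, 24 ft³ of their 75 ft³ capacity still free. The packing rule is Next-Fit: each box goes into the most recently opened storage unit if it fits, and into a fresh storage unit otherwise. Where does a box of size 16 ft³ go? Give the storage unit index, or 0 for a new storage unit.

Next-Fit only looks at storage unit 5, which has 24 ft³ free.
16 ft³ fits there.

5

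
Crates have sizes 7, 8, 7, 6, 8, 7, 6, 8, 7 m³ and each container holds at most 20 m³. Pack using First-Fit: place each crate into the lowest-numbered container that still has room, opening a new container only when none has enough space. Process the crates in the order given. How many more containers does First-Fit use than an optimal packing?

0

First-Fit: [7,8] [7,6,7] [8,6] [8,7] → 4 containers.
Total size 64 m³; any packing needs at least ⌈64/20⌉ = 4 containers.
So 4 is already optimal.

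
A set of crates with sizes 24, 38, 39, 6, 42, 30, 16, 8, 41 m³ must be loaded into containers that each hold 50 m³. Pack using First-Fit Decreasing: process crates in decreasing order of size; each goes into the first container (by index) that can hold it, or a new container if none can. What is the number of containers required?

6

Sorted descending: 42, 41, 39, 38, 30, 24, 16, 8, 6.
42 m³ → container 1 (remaining 8 m³)
41 m³ → container 2 (remaining 9 m³)
39 m³ → container 3 (remaining 11 m³)
38 m³ → container 4 (remaining 12 m³)
30 m³ → container 5 (remaining 20 m³)
24 m³ → container 6 (remaining 26 m³)
16 m³ → container 5 (remaining 4 m³)
8 m³ → container 1 (remaining 0 m³)
6 m³ → container 2 (remaining 3 m³)
Final containers: [42,8] [41,6] [39] [38] [30,16] [24].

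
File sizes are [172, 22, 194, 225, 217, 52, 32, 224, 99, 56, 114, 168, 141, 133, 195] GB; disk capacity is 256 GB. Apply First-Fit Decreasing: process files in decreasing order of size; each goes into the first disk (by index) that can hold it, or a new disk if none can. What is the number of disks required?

Sorted descending: 225, 224, 217, 195, 194, 172, 168, 141, 133, 114, 99, 56, 52, 32, 22.
disk 1: place 225 GB, 31 GB left
disk 2: place 224 GB, 32 GB left
disk 3: place 217 GB, 39 GB left
disk 4: place 195 GB, 61 GB left
disk 5: place 194 GB, 62 GB left
disk 6: place 172 GB, 84 GB left
disk 7: place 168 GB, 88 GB left
disk 8: place 141 GB, 115 GB left
disk 9: place 133 GB, 123 GB left
disk 8: place 114 GB, 1 GB left
disk 9: place 99 GB, 24 GB left
disk 4: place 56 GB, 5 GB left
disk 5: place 52 GB, 10 GB left
disk 2: place 32 GB, 0 GB left
disk 1: place 22 GB, 9 GB left
Final disks: [225,22] [224,32] [217] [195,56] [194,52] [172] [168] [141,114] [133,99].

9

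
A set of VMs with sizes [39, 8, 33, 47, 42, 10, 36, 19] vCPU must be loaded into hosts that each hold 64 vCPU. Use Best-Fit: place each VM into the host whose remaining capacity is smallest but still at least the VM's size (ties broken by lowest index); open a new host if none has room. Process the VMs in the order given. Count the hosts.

5

Put 39 vCPU in host 1; 25 vCPU remain.
Put 8 vCPU in host 1; 17 vCPU remain.
Put 33 vCPU in host 2; 31 vCPU remain.
Put 47 vCPU in host 3; 17 vCPU remain.
Put 42 vCPU in host 4; 22 vCPU remain.
Put 10 vCPU in host 1; 7 vCPU remain.
Put 36 vCPU in host 5; 28 vCPU remain.
Put 19 vCPU in host 4; 3 vCPU remain.
Final hosts: [39,8,10] [33] [47] [42,19] [36].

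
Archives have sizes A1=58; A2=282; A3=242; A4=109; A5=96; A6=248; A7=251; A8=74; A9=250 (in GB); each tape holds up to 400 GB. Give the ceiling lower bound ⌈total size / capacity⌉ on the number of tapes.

Total size = 58 + 282 + 242 + 109 + 96 + 248 + 251 + 74 + 250 = 1610 GB.
⌈1610 / 400⌉ = 5.

5 tapes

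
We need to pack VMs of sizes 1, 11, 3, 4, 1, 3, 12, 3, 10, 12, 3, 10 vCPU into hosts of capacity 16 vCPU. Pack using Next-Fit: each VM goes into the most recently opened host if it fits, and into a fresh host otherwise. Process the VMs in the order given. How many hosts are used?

Put 1 vCPU in host 1; 15 vCPU remain.
Put 11 vCPU in host 1; 4 vCPU remain.
Put 3 vCPU in host 1; 1 vCPU remain.
Put 4 vCPU in host 2; 12 vCPU remain.
Put 1 vCPU in host 2; 11 vCPU remain.
Put 3 vCPU in host 2; 8 vCPU remain.
Put 12 vCPU in host 3; 4 vCPU remain.
Put 3 vCPU in host 3; 1 vCPU remain.
Put 10 vCPU in host 4; 6 vCPU remain.
Put 12 vCPU in host 5; 4 vCPU remain.
Put 3 vCPU in host 5; 1 vCPU remain.
Put 10 vCPU in host 6; 6 vCPU remain.

6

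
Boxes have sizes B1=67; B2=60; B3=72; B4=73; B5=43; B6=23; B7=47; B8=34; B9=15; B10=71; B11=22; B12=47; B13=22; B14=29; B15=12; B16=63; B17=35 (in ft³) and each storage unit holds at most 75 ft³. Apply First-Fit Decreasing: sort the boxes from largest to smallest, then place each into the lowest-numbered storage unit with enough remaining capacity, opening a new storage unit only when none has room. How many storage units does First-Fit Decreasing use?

11

Sorted descending: 73, 72, 71, 67, 63, 60, 47, 47, 43, 35, 34, 29, 23, 22, 22, 15, 12.
73 ft³ → storage unit 1 (remaining 2 ft³)
72 ft³ → storage unit 2 (remaining 3 ft³)
71 ft³ → storage unit 3 (remaining 4 ft³)
67 ft³ → storage unit 4 (remaining 8 ft³)
63 ft³ → storage unit 5 (remaining 12 ft³)
60 ft³ → storage unit 6 (remaining 15 ft³)
47 ft³ → storage unit 7 (remaining 28 ft³)
47 ft³ → storage unit 8 (remaining 28 ft³)
43 ft³ → storage unit 9 (remaining 32 ft³)
35 ft³ → storage unit 10 (remaining 40 ft³)
34 ft³ → storage unit 10 (remaining 6 ft³)
29 ft³ → storage unit 9 (remaining 3 ft³)
23 ft³ → storage unit 7 (remaining 5 ft³)
22 ft³ → storage unit 8 (remaining 6 ft³)
22 ft³ → storage unit 11 (remaining 53 ft³)
15 ft³ → storage unit 6 (remaining 0 ft³)
12 ft³ → storage unit 5 (remaining 0 ft³)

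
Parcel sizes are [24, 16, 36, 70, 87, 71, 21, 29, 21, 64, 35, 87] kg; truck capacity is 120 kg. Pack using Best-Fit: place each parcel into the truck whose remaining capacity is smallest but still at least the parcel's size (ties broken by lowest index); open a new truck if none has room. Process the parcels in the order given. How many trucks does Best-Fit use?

Put 24 kg in truck 1; 96 kg remain.
Put 16 kg in truck 1; 80 kg remain.
Put 36 kg in truck 1; 44 kg remain.
Put 70 kg in truck 2; 50 kg remain.
Put 87 kg in truck 3; 33 kg remain.
Put 71 kg in truck 4; 49 kg remain.
Put 21 kg in truck 3; 12 kg remain.
Put 29 kg in truck 1; 15 kg remain.
Put 21 kg in truck 4; 28 kg remain.
Put 64 kg in truck 5; 56 kg remain.
Put 35 kg in truck 2; 15 kg remain.
Put 87 kg in truck 6; 33 kg remain.

6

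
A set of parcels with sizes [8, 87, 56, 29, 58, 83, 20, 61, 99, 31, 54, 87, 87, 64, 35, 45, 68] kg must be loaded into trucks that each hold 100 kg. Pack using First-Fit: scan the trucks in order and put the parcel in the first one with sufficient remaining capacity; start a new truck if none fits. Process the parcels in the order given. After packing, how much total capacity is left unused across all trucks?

228

truck 1: place 8 kg, 92 kg left
truck 1: place 87 kg, 5 kg left
truck 2: place 56 kg, 44 kg left
truck 2: place 29 kg, 15 kg left
truck 3: place 58 kg, 42 kg left
truck 4: place 83 kg, 17 kg left
truck 3: place 20 kg, 22 kg left
truck 5: place 61 kg, 39 kg left
truck 6: place 99 kg, 1 kg left
truck 5: place 31 kg, 8 kg left
truck 7: place 54 kg, 46 kg left
truck 8: place 87 kg, 13 kg left
truck 9: place 87 kg, 13 kg left
truck 10: place 64 kg, 36 kg left
truck 7: place 35 kg, 11 kg left
truck 11: place 45 kg, 55 kg left
truck 12: place 68 kg, 32 kg left
12 trucks × 100 kg = 1200 kg; used 972 kg; unused 228 kg.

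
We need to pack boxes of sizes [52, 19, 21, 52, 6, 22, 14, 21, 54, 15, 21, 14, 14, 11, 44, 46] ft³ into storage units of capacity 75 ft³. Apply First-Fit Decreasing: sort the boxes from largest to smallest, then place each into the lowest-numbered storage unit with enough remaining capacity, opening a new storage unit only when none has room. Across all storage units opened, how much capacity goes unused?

24

Sorted descending: 54, 52, 52, 46, 44, 22, 21, 21, 21, 19, 15, 14, 14, 14, 11, 6.
54 ft³ → storage unit 1 (remaining 21 ft³)
52 ft³ → storage unit 2 (remaining 23 ft³)
52 ft³ → storage unit 3 (remaining 23 ft³)
46 ft³ → storage unit 4 (remaining 29 ft³)
44 ft³ → storage unit 5 (remaining 31 ft³)
22 ft³ → storage unit 2 (remaining 1 ft³)
21 ft³ → storage unit 1 (remaining 0 ft³)
21 ft³ → storage unit 3 (remaining 2 ft³)
21 ft³ → storage unit 4 (remaining 8 ft³)
19 ft³ → storage unit 5 (remaining 12 ft³)
15 ft³ → storage unit 6 (remaining 60 ft³)
14 ft³ → storage unit 6 (remaining 46 ft³)
14 ft³ → storage unit 6 (remaining 32 ft³)
14 ft³ → storage unit 6 (remaining 18 ft³)
11 ft³ → storage unit 5 (remaining 1 ft³)
6 ft³ → storage unit 4 (remaining 2 ft³)
6 storage units × 75 ft³ = 450 ft³; used 426 ft³; unused 24 ft³.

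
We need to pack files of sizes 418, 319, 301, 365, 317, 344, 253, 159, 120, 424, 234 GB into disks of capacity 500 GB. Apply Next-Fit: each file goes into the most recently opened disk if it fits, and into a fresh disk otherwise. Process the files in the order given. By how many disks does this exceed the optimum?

Next-Fit: [418] [319] [301] [365] [317] [344] [253,159] [120] [424] [234] → 10 disks.
8 files exceed 250 GB (half the capacity), and no two of those can share a disk, so at least 8 disks are needed.
An optimal packing achieves that bound: [424] [418] [365,120] [344] [319,159] [317] [301] [253,234] → 8 disks.
Excess: 10 − 8 = 2.

2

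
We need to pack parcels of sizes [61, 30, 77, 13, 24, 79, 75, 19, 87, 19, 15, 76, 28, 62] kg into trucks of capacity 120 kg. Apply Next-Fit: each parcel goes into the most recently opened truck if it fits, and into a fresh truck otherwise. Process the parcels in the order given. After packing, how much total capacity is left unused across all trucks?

truck 1: place 61 kg, 59 kg left
truck 1: place 30 kg, 29 kg left
truck 2: place 77 kg, 43 kg left
truck 2: place 13 kg, 30 kg left
truck 2: place 24 kg, 6 kg left
truck 3: place 79 kg, 41 kg left
truck 4: place 75 kg, 45 kg left
truck 4: place 19 kg, 26 kg left
truck 5: place 87 kg, 33 kg left
truck 5: place 19 kg, 14 kg left
truck 6: place 15 kg, 105 kg left
truck 6: place 76 kg, 29 kg left
truck 6: place 28 kg, 1 kg left
truck 7: place 62 kg, 58 kg left
7 trucks × 120 kg = 840 kg; used 665 kg; unused 175 kg.

175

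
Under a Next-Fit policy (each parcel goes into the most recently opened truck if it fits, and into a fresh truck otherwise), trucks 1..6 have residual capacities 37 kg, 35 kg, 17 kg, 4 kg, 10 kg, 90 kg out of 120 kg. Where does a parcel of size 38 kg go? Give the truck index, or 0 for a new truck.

Next-Fit only looks at truck 6, which has 90 kg free.
38 kg fits there.

6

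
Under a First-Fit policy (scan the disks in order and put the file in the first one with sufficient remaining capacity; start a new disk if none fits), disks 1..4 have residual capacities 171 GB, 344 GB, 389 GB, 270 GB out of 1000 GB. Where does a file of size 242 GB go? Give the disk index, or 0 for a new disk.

Disks with room: disk 2 (344 GB), disk 3 (389 GB), disk 4 (270 GB).
The first with room is disk 2.

2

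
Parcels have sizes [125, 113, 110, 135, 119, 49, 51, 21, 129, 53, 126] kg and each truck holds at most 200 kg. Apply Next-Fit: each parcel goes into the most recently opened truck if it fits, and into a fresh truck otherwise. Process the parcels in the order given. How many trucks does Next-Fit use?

truck 1: place 125 kg, 75 kg left
truck 2: place 113 kg, 87 kg left
truck 3: place 110 kg, 90 kg left
truck 4: place 135 kg, 65 kg left
truck 5: place 119 kg, 81 kg left
truck 5: place 49 kg, 32 kg left
truck 6: place 51 kg, 149 kg left
truck 6: place 21 kg, 128 kg left
truck 7: place 129 kg, 71 kg left
truck 7: place 53 kg, 18 kg left
truck 8: place 126 kg, 74 kg left
Final trucks: [125] [113] [110] [135] [119,49] [51,21] [129,53] [126].

8 trucks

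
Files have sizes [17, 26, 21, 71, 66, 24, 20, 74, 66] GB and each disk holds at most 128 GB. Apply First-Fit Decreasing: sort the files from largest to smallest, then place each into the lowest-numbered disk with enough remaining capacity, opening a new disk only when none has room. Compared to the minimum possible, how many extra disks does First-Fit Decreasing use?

0

First-Fit Decreasing: [74,26,24] [71,21,20] [66,17] [66] → 4 disks.
Total size 385 GB; any packing needs at least ⌈385/128⌉ = 4 disks.
So 4 is already optimal.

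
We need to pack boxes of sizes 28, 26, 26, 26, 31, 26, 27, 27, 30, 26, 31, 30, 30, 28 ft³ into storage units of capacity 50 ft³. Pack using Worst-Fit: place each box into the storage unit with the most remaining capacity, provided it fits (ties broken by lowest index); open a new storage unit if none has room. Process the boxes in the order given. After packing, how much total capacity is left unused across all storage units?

Put 28 ft³ in storage unit 1; 22 ft³ remain.
Put 26 ft³ in storage unit 2; 24 ft³ remain.
Put 26 ft³ in storage unit 3; 24 ft³ remain.
Put 26 ft³ in storage unit 4; 24 ft³ remain.
Put 31 ft³ in storage unit 5; 19 ft³ remain.
Put 26 ft³ in storage unit 6; 24 ft³ remain.
Put 27 ft³ in storage unit 7; 23 ft³ remain.
Put 27 ft³ in storage unit 8; 23 ft³ remain.
Put 30 ft³ in storage unit 9; 20 ft³ remain.
Put 26 ft³ in storage unit 10; 24 ft³ remain.
Put 31 ft³ in storage unit 11; 19 ft³ remain.
Put 30 ft³ in storage unit 12; 20 ft³ remain.
Put 30 ft³ in storage unit 13; 20 ft³ remain.
Put 28 ft³ in storage unit 14; 22 ft³ remain.
14 storage units × 50 ft³ = 700 ft³; used 392 ft³; unused 308 ft³.

308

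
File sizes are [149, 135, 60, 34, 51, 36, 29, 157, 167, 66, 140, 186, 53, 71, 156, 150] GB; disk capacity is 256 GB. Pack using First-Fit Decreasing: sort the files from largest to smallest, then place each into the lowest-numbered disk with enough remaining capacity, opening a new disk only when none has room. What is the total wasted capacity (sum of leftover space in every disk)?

Sorted descending: 186, 167, 157, 156, 150, 149, 140, 135, 71, 66, 60, 53, 51, 36, 34, 29.
disk 1: place 186 GB, 70 GB left
disk 2: place 167 GB, 89 GB left
disk 3: place 157 GB, 99 GB left
disk 4: place 156 GB, 100 GB left
disk 5: place 150 GB, 106 GB left
disk 6: place 149 GB, 107 GB left
disk 7: place 140 GB, 116 GB left
disk 8: place 135 GB, 121 GB left
disk 2: place 71 GB, 18 GB left
disk 1: place 66 GB, 4 GB left
disk 3: place 60 GB, 39 GB left
disk 4: place 53 GB, 47 GB left
disk 5: place 51 GB, 55 GB left
disk 3: place 36 GB, 3 GB left
disk 4: place 34 GB, 13 GB left
disk 5: place 29 GB, 26 GB left
8 disks × 256 GB = 2048 GB; used 1640 GB; unused 408 GB.

408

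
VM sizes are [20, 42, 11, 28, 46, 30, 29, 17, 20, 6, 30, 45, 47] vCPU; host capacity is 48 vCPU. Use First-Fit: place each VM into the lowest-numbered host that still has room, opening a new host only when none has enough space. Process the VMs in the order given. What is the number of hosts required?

20 vCPU → host 1 (remaining 28 vCPU)
42 vCPU → host 2 (remaining 6 vCPU)
11 vCPU → host 1 (remaining 17 vCPU)
28 vCPU → host 3 (remaining 20 vCPU)
46 vCPU → host 4 (remaining 2 vCPU)
30 vCPU → host 5 (remaining 18 vCPU)
29 vCPU → host 6 (remaining 19 vCPU)
17 vCPU → host 1 (remaining 0 vCPU)
20 vCPU → host 3 (remaining 0 vCPU)
6 vCPU → host 2 (remaining 0 vCPU)
30 vCPU → host 7 (remaining 18 vCPU)
45 vCPU → host 8 (remaining 3 vCPU)
47 vCPU → host 9 (remaining 1 vCPU)
Final hosts: [20,11,17] [42,6] [28,20] [46] [30] [29] [30] [45] [47].

9 hosts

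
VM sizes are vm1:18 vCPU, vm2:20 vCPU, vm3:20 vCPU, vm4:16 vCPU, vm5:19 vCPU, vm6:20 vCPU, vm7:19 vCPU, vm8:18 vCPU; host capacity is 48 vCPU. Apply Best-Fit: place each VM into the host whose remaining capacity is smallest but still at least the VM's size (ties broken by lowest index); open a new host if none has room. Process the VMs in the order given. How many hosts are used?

Put vm1 (18 vCPU) in host 1; 30 vCPU remain.
Put vm2 (20 vCPU) in host 1; 10 vCPU remain.
Put vm3 (20 vCPU) in host 2; 28 vCPU remain.
Put vm4 (16 vCPU) in host 2; 12 vCPU remain.
Put vm5 (19 vCPU) in host 3; 29 vCPU remain.
Put vm6 (20 vCPU) in host 3; 9 vCPU remain.
Put vm7 (19 vCPU) in host 4; 29 vCPU remain.
Put vm8 (18 vCPU) in host 4; 11 vCPU remain.
Final hosts: [18,20] [20,16] [19,20] [19,18].

4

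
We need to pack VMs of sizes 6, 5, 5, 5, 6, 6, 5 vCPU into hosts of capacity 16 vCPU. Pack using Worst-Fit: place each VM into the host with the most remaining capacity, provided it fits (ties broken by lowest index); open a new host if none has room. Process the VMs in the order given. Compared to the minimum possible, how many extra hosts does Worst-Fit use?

0

Worst-Fit: [6,5,5] [5,6] [6,5] → 3 hosts.
Total size 38 vCPU; any packing needs at least ⌈38/16⌉ = 3 hosts.
So 3 is already optimal.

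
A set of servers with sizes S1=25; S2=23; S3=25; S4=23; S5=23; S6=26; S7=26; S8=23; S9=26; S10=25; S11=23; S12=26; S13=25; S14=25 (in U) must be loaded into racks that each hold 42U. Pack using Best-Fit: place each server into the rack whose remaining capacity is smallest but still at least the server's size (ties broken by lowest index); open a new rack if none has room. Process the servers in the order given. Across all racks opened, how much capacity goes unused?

Put S1 (25U) in rack 1; 17U remain.
Put S2 (23U) in rack 2; 19U remain.
Put S3 (25U) in rack 3; 17U remain.
Put S4 (23U) in rack 4; 19U remain.
Put S5 (23U) in rack 5; 19U remain.
Put S6 (26U) in rack 6; 16U remain.
Put S7 (26U) in rack 7; 16U remain.
Put S8 (23U) in rack 8; 19U remain.
Put S9 (26U) in rack 9; 16U remain.
Put S10 (25U) in rack 10; 17U remain.
Put S11 (23U) in rack 11; 19U remain.
Put S12 (26U) in rack 12; 16U remain.
Put S13 (25U) in rack 13; 17U remain.
Put S14 (25U) in rack 14; 17U remain.
14 racks × 42U = 588U; used 344U; unused 244U.

244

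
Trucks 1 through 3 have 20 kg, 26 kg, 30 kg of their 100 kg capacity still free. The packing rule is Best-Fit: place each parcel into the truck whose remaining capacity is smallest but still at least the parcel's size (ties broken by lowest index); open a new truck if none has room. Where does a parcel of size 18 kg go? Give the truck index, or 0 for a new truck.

Trucks with room: truck 1 (20 kg), truck 2 (26 kg), truck 3 (30 kg).
Tightest fit is truck 1 with 20 kg free.

1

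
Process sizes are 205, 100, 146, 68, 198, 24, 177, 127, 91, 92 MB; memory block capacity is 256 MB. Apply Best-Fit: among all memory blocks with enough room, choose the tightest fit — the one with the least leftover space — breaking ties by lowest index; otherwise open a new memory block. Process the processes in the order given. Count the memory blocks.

memory block 1: place 205 MB, 51 MB left
memory block 2: place 100 MB, 156 MB left
memory block 2: place 146 MB, 10 MB left
memory block 3: place 68 MB, 188 MB left
memory block 4: place 198 MB, 58 MB left
memory block 1: place 24 MB, 27 MB left
memory block 3: place 177 MB, 11 MB left
memory block 5: place 127 MB, 129 MB left
memory block 5: place 91 MB, 38 MB left
memory block 6: place 92 MB, 164 MB left
Final memory blocks: [205,24] [100,146] [68,177] [198] [127,91] [92].

6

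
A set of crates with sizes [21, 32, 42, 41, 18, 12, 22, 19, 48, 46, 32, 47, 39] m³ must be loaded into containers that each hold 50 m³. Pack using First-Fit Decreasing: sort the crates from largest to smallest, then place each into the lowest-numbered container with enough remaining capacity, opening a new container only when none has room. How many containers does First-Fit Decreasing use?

Sorted descending: 48, 47, 46, 42, 41, 39, 32, 32, 22, 21, 19, 18, 12.
container 1: place 48 m³, 2 m³ left
container 2: place 47 m³, 3 m³ left
container 3: place 46 m³, 4 m³ left
container 4: place 42 m³, 8 m³ left
container 5: place 41 m³, 9 m³ left
container 6: place 39 m³, 11 m³ left
container 7: place 32 m³, 18 m³ left
container 8: place 32 m³, 18 m³ left
container 9: place 22 m³, 28 m³ left
container 9: place 21 m³, 7 m³ left
container 10: place 19 m³, 31 m³ left
container 7: place 18 m³, 0 m³ left
container 8: place 12 m³, 6 m³ left
Final containers: [48] [47] [46] [42] [41] [39] [32,18] [32,12] [22,21] [19].

10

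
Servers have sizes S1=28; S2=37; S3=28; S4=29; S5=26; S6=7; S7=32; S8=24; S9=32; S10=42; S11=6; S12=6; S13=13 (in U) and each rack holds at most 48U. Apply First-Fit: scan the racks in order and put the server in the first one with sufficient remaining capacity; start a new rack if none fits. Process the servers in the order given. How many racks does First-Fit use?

9

rack 1: place S1 (28U), 20U left
rack 2: place S2 (37U), 11U left
rack 3: place S3 (28U), 20U left
rack 4: place S4 (29U), 19U left
rack 5: place S5 (26U), 22U left
rack 1: place S6 (7U), 13U left
rack 6: place S7 (32U), 16U left
rack 7: place S8 (24U), 24U left
rack 8: place S9 (32U), 16U left
rack 9: place S10 (42U), 6U left
rack 1: place S11 (6U), 7U left
rack 1: place S12 (6U), 1U left
rack 3: place S13 (13U), 7U left
Final racks: [28,7,6,6] [37] [28,13] [29] [26] [32] [24] [32] [42].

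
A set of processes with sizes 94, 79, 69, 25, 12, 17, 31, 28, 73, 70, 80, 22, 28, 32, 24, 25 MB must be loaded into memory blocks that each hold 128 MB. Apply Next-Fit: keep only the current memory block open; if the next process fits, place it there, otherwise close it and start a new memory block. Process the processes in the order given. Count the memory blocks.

8

94 MB → memory block 1 (remaining 34 MB)
79 MB → memory block 2 (remaining 49 MB)
69 MB → memory block 3 (remaining 59 MB)
25 MB → memory block 3 (remaining 34 MB)
12 MB → memory block 3 (remaining 22 MB)
17 MB → memory block 3 (remaining 5 MB)
31 MB → memory block 4 (remaining 97 MB)
28 MB → memory block 4 (remaining 69 MB)
73 MB → memory block 5 (remaining 55 MB)
70 MB → memory block 6 (remaining 58 MB)
80 MB → memory block 7 (remaining 48 MB)
22 MB → memory block 7 (remaining 26 MB)
28 MB → memory block 8 (remaining 100 MB)
32 MB → memory block 8 (remaining 68 MB)
24 MB → memory block 8 (remaining 44 MB)
25 MB → memory block 8 (remaining 19 MB)
Final memory blocks: [94] [79] [69,25,12,17] [31,28] [73] [70] [80,22] [28,32,24,25].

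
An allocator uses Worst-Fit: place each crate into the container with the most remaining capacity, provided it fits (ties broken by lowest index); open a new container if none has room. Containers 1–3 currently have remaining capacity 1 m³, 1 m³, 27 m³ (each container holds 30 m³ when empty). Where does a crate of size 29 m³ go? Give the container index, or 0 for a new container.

0

No container has ≥ 29 m³ free, so a new container is opened.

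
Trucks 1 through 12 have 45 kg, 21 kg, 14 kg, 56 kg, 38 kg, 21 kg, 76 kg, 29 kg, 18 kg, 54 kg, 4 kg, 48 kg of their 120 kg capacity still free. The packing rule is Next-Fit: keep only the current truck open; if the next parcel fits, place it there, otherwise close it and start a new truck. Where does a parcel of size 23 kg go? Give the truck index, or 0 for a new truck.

Next-Fit only looks at truck 12, which has 48 kg free.
23 kg fits there.

12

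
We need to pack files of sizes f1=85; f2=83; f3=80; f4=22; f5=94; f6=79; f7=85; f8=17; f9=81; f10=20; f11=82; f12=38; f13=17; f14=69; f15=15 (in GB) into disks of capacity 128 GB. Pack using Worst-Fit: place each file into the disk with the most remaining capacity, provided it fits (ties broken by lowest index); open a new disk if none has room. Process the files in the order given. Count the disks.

disk 1: place f1 (85 GB), 43 GB left
disk 2: place f2 (83 GB), 45 GB left
disk 3: place f3 (80 GB), 48 GB left
disk 3: place f4 (22 GB), 26 GB left
disk 4: place f5 (94 GB), 34 GB left
disk 5: place f6 (79 GB), 49 GB left
disk 6: place f7 (85 GB), 43 GB left
disk 5: place f8 (17 GB), 32 GB left
disk 7: place f9 (81 GB), 47 GB left
disk 7: place f10 (20 GB), 27 GB left
disk 8: place f11 (82 GB), 46 GB left
disk 8: place f12 (38 GB), 8 GB left
disk 2: place f13 (17 GB), 28 GB left
disk 9: place f14 (69 GB), 59 GB left
disk 9: place f15 (15 GB), 44 GB left

9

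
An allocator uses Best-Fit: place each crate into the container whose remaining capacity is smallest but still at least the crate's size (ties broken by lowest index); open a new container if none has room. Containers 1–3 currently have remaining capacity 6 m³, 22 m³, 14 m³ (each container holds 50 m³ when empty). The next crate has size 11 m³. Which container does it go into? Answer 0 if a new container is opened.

3

Containers with room: container 2 (22 m³), container 3 (14 m³).
Tightest fit is container 3 with 14 m³ free.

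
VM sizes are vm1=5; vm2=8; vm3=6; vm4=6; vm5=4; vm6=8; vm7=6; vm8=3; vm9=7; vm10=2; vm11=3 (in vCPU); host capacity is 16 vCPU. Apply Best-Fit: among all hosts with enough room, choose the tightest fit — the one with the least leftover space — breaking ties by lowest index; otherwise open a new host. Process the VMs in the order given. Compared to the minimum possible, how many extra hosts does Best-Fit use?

0

Best-Fit: [5,8,3] [6,6,4] [8,6,2] [7,3] → 4 hosts.
Total size 58 vCPU; any packing needs at least ⌈58/16⌉ = 4 hosts.
So 4 is already optimal.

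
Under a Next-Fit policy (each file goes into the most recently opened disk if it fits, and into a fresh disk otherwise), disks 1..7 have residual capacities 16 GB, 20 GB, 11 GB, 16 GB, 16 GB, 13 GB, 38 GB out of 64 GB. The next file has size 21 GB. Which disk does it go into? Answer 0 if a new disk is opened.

7

Next-Fit only looks at disk 7, which has 38 GB free.
21 GB fits there.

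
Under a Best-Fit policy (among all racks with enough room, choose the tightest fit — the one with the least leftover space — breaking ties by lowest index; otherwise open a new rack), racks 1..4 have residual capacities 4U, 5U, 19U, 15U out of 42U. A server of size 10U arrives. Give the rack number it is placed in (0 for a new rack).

Racks with room: rack 3 (19U), rack 4 (15U).
Tightest fit is rack 4 with 15U free.

4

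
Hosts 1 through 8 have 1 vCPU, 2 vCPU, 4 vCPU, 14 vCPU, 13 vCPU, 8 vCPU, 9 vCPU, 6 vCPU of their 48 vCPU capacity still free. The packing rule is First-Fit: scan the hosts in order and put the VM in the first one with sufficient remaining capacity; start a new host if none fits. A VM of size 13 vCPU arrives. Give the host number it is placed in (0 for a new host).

4

Hosts with room: host 4 (14 vCPU), host 5 (13 vCPU).
The first with room is host 4.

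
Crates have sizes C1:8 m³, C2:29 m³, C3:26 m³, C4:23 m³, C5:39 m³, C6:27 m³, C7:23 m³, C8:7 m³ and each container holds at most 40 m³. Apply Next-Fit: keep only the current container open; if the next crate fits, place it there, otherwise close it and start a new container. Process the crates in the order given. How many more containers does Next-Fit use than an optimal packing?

0

Next-Fit: [8,29] [26] [23] [39] [27] [23,7] → 6 containers.
6 crates exceed 20 m³ (half the capacity), and no two of those can share a container, so at least 6 containers are needed.
So 6 is already optimal.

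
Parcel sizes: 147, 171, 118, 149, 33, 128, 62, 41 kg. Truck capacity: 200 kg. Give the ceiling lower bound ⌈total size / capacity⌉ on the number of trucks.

Total size = 147 + 171 + 118 + 149 + 33 + 128 + 62 + 41 = 849 kg.
⌈849 / 200⌉ = 5.

5 trucks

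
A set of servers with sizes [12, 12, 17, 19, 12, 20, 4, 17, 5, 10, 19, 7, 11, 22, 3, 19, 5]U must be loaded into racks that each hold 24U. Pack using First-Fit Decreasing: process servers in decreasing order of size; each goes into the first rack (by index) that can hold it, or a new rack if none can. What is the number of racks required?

10

Sorted descending: 22, 20, 19, 19, 19, 17, 17, 12, 12, 12, 11, 10, 7, 5, 5, 4, 3.
Put 22U in rack 1; 2U remain.
Put 20U in rack 2; 4U remain.
Put 19U in rack 3; 5U remain.
Put 19U in rack 4; 5U remain.
Put 19U in rack 5; 5U remain.
Put 17U in rack 6; 7U remain.
Put 17U in rack 7; 7U remain.
Put 12U in rack 8; 12U remain.
Put 12U in rack 8; 0U remain.
Put 12U in rack 9; 12U remain.
Put 11U in rack 9; 1U remain.
Put 10U in rack 10; 14U remain.
Put 7U in rack 6; 0U remain.
Put 5U in rack 3; 0U remain.
Put 5U in rack 4; 0U remain.
Put 4U in rack 2; 0U remain.
Put 3U in rack 5; 2U remain.
Final racks: [22] [20,4] [19,5] [19,5] [19,3] [17,7] [17] [12,12] [12,11] [10].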